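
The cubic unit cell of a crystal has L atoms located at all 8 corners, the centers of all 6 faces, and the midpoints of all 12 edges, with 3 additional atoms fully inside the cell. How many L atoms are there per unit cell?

10

Corner atoms are shared by 8 cells (1/8 each), face atoms by 2 (1/2 each), edge atoms by 4 (1/4 each), interior atoms are unshared.
Net atoms = 8 × 1/8 + 6 × 1/2 + 12 × 1/4 + 3 = 1 + 3 + 3 + 3 = 10.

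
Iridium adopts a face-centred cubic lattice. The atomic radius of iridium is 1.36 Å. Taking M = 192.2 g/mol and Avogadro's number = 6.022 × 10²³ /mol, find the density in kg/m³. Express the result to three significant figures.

22400 kg/m³

In an FCC lattice, atoms touch along the face diagonal, so √2·a = 4r, giving a = 3.847 Å = 3.847 × 10^-8 cm.
With Z = 4, ρ = Z·M/(N_A·a³) = 4 × 192.2 / (6.022 × 10²³ × 5.692 × 10^-23) = 22.43 g/cm³ = 22400 kg/m³.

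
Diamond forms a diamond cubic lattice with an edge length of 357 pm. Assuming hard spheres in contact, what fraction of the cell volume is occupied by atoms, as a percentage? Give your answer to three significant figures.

In a diamond cubic lattice nearest neighbors lie along the body diagonal with √3·a = 8r, so r = 0.2165a = 77.29 pm.
Packing fraction = Z·(4/3)πr³ / a³ = 8 × (4/3)π × (77.29)³ / (357)³ = 0.3401 = 34.0%.

34.0%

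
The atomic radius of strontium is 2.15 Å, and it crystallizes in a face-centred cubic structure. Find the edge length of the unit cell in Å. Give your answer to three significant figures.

In an FCC lattice, atoms touch along the face diagonal, so √2·a = 4r.
a = 4r/√2 = 4 × 2.15 / 1.4142 = 6.08 Å.

6.08 Å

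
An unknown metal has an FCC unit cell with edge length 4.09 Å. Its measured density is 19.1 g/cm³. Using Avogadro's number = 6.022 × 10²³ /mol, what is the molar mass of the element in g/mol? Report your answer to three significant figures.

197 g/mol

An FCC cell has Z = 4 atoms; a = 4.090 × 10^-8 cm.
M = ρ·N_A·a³/Z = 19.1 × 6.022 × 10²³ × 6.842 × 10^-23 / 4 = 197 g/mol.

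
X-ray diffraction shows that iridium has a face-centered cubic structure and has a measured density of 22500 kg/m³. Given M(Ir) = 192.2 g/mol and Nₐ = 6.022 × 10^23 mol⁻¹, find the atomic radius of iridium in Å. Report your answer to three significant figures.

1.36 Å

For an FCC cell (Z = 4), a³ = Z·M/(N_A·ρ) = 4 × 192.2 / (6.022 × 10²³ × 22.50) = 5.674 × 10^-23 cm³, so a = 3.843 × 10^-8 cm = 3.843 Å.
Atoms touch along the face diagonal, so √2·a = 4r, so r = 0.3536 × a = 1.36 Å.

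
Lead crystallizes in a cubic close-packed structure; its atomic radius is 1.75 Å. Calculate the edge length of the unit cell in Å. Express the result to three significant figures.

4.95 Å

In an FCC lattice, atoms touch along the face diagonal, so √2·a = 4r.
a = 4r/√2 = 4 × 1.75 / 1.4142 = 4.95 Å.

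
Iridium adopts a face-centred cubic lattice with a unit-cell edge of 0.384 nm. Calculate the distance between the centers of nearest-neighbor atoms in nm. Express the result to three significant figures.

In an FCC structure, atoms touch along the face diagonal, so √2·a = 4r; the nearest-neighbor distance equals 2r = 0.7071·a.
d = 0.7071 × 0.384 = 0.272 nm.

0.272 nm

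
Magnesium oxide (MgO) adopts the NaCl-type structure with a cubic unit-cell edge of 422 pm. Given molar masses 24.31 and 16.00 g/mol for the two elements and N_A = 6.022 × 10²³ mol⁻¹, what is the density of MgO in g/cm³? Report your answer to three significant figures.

The NaCl-type structure contains Z = 4 formula units per cell; M(MgO) = 24.31 + 16.00 = 40.31 g/mol.
a³ = (4.220 × 10^-8 cm)³ = 7.515 × 10^-23 cm³.
ρ = 4 × 40.31 / (6.022 × 10²³ × 7.515 × 10^-23) = 3.563 g/cm³.

3.56 g/cm³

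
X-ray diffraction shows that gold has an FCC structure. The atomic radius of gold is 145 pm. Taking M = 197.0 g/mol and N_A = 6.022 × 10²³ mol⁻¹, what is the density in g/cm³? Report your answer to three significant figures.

In an FCC lattice, atoms touch along the face diagonal, so √2·a = 4r, giving a = 410.1 pm = 4.101 × 10^-8 cm.
With Z = 4, ρ = Z·M/(N_A·a³) = 4 × 197.0 / (6.022 × 10²³ × 6.898 × 10^-23) = 18.97 g/cm³.

19.0 g/cm³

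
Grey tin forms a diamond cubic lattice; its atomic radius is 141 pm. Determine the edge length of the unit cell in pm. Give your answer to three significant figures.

651 pm

In a diamond cubic lattice, nearest neighbors lie along the body diagonal with √3·a = 8r.
a = 8r/√3 = 8 × 141 / 1.7321 = 651 pm.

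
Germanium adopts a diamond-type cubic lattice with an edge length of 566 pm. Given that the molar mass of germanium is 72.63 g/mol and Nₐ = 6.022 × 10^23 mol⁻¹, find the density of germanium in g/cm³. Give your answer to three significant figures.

5.32 g/cm³

A diamond cubic unit cell contains Z = 8 atoms.
Cell volume: a³ = (566 pm)³ = (5.660 × 10^-8 cm)³ = 1.813 × 10^-22 cm³.
ρ = Z·M/(N_A·a³) = 8 × 72.63 / (6.022 × 10²³ × 1.813 × 10^-22) = 5.321 g/cm³.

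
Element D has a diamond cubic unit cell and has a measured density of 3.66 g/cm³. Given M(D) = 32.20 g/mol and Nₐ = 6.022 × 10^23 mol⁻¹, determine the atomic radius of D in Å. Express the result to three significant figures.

For a diamond cubic cell (Z = 8), a³ = Z·M/(N_A·ρ) = 8 × 32.20 / (6.022 × 10²³ × 3.660) = 1.169 × 10^-22 cm³, so a = 4.889 × 10^-8 cm = 4.889 Å.
Nearest neighbors lie along the body diagonal with √3·a = 8r, so r = 0.2165 × a = 1.06 Å.

1.06 Å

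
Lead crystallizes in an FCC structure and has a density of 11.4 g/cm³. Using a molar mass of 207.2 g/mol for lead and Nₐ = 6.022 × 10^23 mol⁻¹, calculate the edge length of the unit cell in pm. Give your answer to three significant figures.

494 pm

With Z = 4 atoms per FCC cell, a³ = Z·M/(N_A·ρ) = 4 × 207.2 / (6.022 × 10²³ × 11.40 g/cm³) = 1.207 × 10^-22 cm³.
a = (1.207 × 10^-22)^(1/3) = 4.942 × 10^-8 cm = 494 pm.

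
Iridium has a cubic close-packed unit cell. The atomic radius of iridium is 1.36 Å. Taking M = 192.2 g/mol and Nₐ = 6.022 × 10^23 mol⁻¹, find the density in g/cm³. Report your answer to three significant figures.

In an FCC lattice, atoms touch along the face diagonal, so √2·a = 4r, giving a = 3.847 Å = 3.847 × 10^-8 cm.
With Z = 4, ρ = Z·M/(N_A·a³) = 4 × 192.2 / (6.022 × 10²³ × 5.692 × 10^-23) = 22.43 g/cm³.

22.4 g/cm³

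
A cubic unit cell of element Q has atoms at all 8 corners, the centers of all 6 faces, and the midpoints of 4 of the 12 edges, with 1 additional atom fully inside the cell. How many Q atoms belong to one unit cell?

Corner atoms are shared by 8 cells (1/8 each), face atoms by 2 (1/2 each), edge atoms by 4 (1/4 each), interior atoms are unshared.
Net atoms = 8 × 1/8 + 6 × 1/2 + 4 × 1/4 + 1 = 1 + 3 + 1 + 1 = 6.

6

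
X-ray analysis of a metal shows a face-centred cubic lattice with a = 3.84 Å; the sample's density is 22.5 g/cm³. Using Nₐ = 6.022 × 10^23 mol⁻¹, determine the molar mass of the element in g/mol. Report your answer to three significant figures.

192 g/mol

An FCC cell has Z = 4 atoms; a = 3.840 × 10^-8 cm.
M = ρ·N_A·a³/Z = 22.5 × 6.022 × 10²³ × 5.662 × 10^-23 / 4 = 192 g/mol.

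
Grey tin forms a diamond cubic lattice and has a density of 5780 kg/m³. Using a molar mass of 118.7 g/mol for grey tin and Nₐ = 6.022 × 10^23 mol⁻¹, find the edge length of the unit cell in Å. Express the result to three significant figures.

6.49 Å

With Z = 8 atoms per diamond cubic cell, a³ = Z·M/(N_A·ρ) = 8 × 118.7 / (6.022 × 10²³ × 5.780 g/cm³) = 2.728 × 10^-22 cm³.
a = (2.728 × 10^-22)^(1/3) = 6.486 × 10^-8 cm = 6.49 Å.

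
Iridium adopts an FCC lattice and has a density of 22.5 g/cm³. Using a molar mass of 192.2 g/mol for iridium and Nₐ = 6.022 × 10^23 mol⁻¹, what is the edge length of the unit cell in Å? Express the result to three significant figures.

3.84 Å

With Z = 4 atoms per FCC cell, a³ = Z·M/(N_A·ρ) = 4 × 192.2 / (6.022 × 10²³ × 22.50 g/cm³) = 5.674 × 10^-23 cm³.
a = (5.674 × 10^-23)^(1/3) = 3.843 × 10^-8 cm = 3.84 Å.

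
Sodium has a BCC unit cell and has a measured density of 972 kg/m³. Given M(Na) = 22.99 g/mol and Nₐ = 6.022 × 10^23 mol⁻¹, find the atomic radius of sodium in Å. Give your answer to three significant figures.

1.85 Å

For a BCC cell (Z = 2), a³ = Z·M/(N_A·ρ) = 2 × 22.99 / (6.022 × 10²³ × 0.9720) = 7.855 × 10^-23 cm³, so a = 4.283 × 10^-8 cm = 4.283 Å.
Atoms touch along the body diagonal, so √3·a = 4r, so r = 0.4330 × a = 1.85 Å.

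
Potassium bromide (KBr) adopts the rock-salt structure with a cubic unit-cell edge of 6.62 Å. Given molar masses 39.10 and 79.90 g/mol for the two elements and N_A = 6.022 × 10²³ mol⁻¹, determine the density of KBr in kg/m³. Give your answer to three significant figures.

The rock-salt structure contains Z = 4 formula units per cell; M(KBr) = 39.10 + 79.90 = 119.0 g/mol.
a³ = (6.620 × 10^-8 cm)³ = 2.901 × 10^-22 cm³.
ρ = 4 × 119.0 / (6.022 × 10²³ × 2.901 × 10^-22) = 2.725 g/cm³ = 2720 kg/m³.

2720 kg/m³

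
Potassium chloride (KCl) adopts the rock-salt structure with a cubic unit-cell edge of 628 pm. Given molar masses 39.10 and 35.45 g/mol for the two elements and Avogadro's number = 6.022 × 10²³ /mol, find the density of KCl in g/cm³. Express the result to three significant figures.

The rock-salt structure contains Z = 4 formula units per cell; M(KCl) = 39.10 + 35.45 = 74.55 g/mol.
a³ = (6.280 × 10^-8 cm)³ = 2.477 × 10^-22 cm³.
ρ = 4 × 74.55 / (6.022 × 10²³ × 2.477 × 10^-22) = 1.999 g/cm³.

2.00 g/cm³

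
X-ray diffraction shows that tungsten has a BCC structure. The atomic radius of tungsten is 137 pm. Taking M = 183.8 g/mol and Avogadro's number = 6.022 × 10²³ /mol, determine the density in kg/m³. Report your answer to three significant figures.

19300 kg/m³

In a BCC lattice, atoms touch along the body diagonal, so √3·a = 4r, giving a = 316.4 pm = 3.164 × 10^-8 cm.
With Z = 2, ρ = Z·M/(N_A·a³) = 2 × 183.8 / (6.022 × 10²³ × 3.167 × 10^-23) = 19.27 g/cm³ = 19300 kg/m³.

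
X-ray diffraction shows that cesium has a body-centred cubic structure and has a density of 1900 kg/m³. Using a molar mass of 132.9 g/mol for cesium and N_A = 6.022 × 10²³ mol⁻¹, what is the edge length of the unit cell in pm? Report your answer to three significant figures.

615 pm

With Z = 2 atoms per BCC cell, a³ = Z·M/(N_A·ρ) = 2 × 132.9 / (6.022 × 10²³ × 1.900 g/cm³) = 2.323 × 10^-22 cm³.
a = (2.323 × 10^-22)^(1/3) = 6.147 × 10^-8 cm = 615 pm.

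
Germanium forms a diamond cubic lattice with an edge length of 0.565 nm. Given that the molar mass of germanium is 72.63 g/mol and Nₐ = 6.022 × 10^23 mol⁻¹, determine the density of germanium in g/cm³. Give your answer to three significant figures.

5.35 g/cm³

A diamond cubic unit cell contains Z = 8 atoms.
Cell volume: a³ = (0.565 nm)³ = (5.650 × 10^-8 cm)³ = 1.804 × 10^-22 cm³.
ρ = Z·M/(N_A·a³) = 8 × 72.63 / (6.022 × 10²³ × 1.804 × 10^-22) = 5.350 g/cm³.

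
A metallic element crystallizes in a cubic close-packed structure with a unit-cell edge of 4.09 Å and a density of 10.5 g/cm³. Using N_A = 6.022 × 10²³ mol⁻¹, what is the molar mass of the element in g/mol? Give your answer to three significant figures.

An FCC cell has Z = 4 atoms; a = 4.090 × 10^-8 cm.
M = ρ·N_A·a³/Z = 10.5 × 6.022 × 10²³ × 6.842 × 10^-23 / 4 = 108 g/mol.

108 g/mol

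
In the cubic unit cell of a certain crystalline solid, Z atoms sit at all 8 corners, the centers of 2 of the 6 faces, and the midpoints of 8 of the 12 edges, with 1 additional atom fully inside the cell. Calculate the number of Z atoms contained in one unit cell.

Corner atoms are shared by 8 cells (1/8 each), face atoms by 2 (1/2 each), edge atoms by 4 (1/4 each), interior atoms are unshared.
Net atoms = 8 × 1/8 + 2 × 1/2 + 8 × 1/4 + 1 = 1 + 1 + 2 + 1 = 5.

5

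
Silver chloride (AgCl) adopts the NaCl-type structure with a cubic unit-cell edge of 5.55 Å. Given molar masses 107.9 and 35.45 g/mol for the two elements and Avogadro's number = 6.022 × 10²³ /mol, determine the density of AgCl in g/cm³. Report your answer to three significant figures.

The NaCl-type structure contains Z = 4 formula units per cell; M(AgCl) = 107.9 + 35.45 = 143.35 g/mol.
a³ = (5.550 × 10^-8 cm)³ = 1.710 × 10^-22 cm³.
ρ = 4 × 143.35 / (6.022 × 10²³ × 1.710 × 10^-22) = 5.570 g/cm³.

5.57 g/cm³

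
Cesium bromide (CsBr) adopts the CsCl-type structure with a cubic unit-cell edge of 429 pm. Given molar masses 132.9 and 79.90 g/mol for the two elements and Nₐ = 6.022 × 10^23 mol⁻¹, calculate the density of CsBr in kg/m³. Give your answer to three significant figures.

4480 kg/m³

The CsCl-type structure contains Z = 1 formula unit per cell; M(CsBr) = 132.9 + 79.90 = 212.8 g/mol.
a³ = (4.290 × 10^-8 cm)³ = 7.895 × 10^-23 cm³.
ρ = 1 × 212.8 / (6.022 × 10²³ × 7.895 × 10^-23) = 4.476 g/cm³ = 4480 kg/m³.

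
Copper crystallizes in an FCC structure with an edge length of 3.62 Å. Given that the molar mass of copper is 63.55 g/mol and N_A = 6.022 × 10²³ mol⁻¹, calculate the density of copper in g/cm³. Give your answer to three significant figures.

8.90 g/cm³

An FCC unit cell contains Z = 4 atoms.
Cell volume: a³ = (3.62 Å)³ = (3.620 × 10^-8 cm)³ = 4.744 × 10^-23 cm³.
ρ = Z·M/(N_A·a³) = 4 × 63.55 / (6.022 × 10²³ × 4.744 × 10^-23) = 8.898 g/cm³.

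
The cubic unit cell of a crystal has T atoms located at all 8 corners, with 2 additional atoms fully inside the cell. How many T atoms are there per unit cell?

Corner atoms are shared by 8 cells (1/8 each), interior atoms are unshared.
Net atoms = 8 × 1/8 + 2 = 1 + 2 = 3.

3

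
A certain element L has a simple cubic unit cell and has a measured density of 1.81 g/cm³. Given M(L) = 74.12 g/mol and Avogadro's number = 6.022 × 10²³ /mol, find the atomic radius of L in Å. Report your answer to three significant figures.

2.04 Å

For a simple cubic cell (Z = 1), a³ = Z·M/(N_A·ρ) = 1 × 74.12 / (6.022 × 10²³ × 1.810) = 6.800 × 10^-23 cm³, so a = 4.082 × 10^-8 cm = 4.082 Å.
Atoms touch along the cell edge, so a = 2r, so r = 0.5000 × a = 2.04 Å.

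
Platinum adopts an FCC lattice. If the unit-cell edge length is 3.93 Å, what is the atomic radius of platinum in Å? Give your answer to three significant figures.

In an FCC lattice, atoms touch along the face diagonal, so √2·a = 4r.
r = √2·a/4 = 1.4142 × 3.93 / 4 = 1.39 Å.

1.39 Å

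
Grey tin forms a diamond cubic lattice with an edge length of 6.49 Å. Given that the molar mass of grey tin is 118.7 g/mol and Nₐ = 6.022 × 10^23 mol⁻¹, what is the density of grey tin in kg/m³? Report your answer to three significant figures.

A diamond cubic unit cell contains Z = 8 atoms.
Cell volume: a³ = (6.49 Å)³ = (6.490 × 10^-8 cm)³ = 2.734 × 10^-22 cm³.
ρ = Z·M/(N_A·a³) = 8 × 118.7 / (6.022 × 10²³ × 2.734 × 10^-22) = 5.769 g/cm³ = 5770 kg/m³.

5770 kg/m³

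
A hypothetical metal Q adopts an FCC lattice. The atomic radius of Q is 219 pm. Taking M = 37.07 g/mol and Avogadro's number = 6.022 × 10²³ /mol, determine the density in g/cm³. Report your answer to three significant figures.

In an FCC lattice, atoms touch along the face diagonal, so √2·a = 4r, giving a = 619.4 pm = 6.194 × 10^-8 cm.
With Z = 4, ρ = Z·M/(N_A·a³) = 4 × 37.07 / (6.022 × 10²³ × 2.377 × 10^-22) = 1.036 g/cm³.

1.04 g/cm³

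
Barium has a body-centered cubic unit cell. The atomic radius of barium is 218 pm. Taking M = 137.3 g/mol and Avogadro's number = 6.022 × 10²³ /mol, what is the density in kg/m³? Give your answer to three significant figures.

3570 kg/m³

In a BCC lattice, atoms touch along the body diagonal, so √3·a = 4r, giving a = 503.4 pm = 5.034 × 10^-8 cm.
With Z = 2, ρ = Z·M/(N_A·a³) = 2 × 137.3 / (6.022 × 10²³ × 1.276 × 10^-22) = 3.573 g/cm³ = 3570 kg/m³.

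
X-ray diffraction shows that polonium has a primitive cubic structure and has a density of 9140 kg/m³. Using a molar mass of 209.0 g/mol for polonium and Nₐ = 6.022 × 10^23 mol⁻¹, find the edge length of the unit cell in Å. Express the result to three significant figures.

3.36 Å

With Z = 1 atom per simple cubic cell, a³ = Z·M/(N_A·ρ) = 1 × 209.0 / (6.022 × 10²³ × 9.140 g/cm³) = 3.797 × 10^-23 cm³.
a = (3.797 × 10^-23)^(1/3) = 3.361 × 10^-8 cm = 3.36 Å.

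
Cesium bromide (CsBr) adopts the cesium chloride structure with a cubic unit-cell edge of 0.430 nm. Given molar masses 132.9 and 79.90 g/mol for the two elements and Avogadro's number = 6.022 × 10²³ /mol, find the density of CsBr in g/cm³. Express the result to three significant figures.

4.44 g/cm³

The cesium chloride structure contains Z = 1 formula unit per cell; M(CsBr) = 132.9 + 79.90 = 212.8 g/mol.
a³ = (4.300 × 10^-8 cm)³ = 7.951 × 10^-23 cm³.
ρ = 1 × 212.8 / (6.022 × 10²³ × 7.951 × 10^-23) = 4.445 g/cm³.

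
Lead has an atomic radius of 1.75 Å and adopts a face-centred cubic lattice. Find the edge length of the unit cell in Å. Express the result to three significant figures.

In an FCC lattice, atoms touch along the face diagonal, so √2·a = 4r.
a = 4r/√2 = 4 × 1.75 / 1.4142 = 4.95 Å.

4.95 Å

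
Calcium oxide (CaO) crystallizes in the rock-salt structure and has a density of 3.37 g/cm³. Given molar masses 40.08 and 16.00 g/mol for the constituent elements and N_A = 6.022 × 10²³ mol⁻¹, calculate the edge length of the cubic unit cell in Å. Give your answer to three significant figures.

4.80 Å

M(CaO) = 56.08 g/mol; Z = 4 formula units per cell.
a³ = Z·M/(N_A·ρ) = 4 × 56.08 / (6.022 × 10²³ × 3.37) = 1.105 × 10^-22 cm³, so a = 4.799 × 10^-8 cm = 4.80 Å.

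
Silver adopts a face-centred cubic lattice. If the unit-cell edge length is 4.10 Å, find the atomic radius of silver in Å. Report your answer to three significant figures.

1.45 Å

In an FCC lattice, atoms touch along the face diagonal, so √2·a = 4r.
r = √2·a/4 = 1.4142 × 4.10 / 4 = 1.45 Å.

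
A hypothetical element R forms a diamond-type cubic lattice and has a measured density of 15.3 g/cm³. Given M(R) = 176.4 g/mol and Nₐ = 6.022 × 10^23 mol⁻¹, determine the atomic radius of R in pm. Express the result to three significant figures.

For a diamond cubic cell (Z = 8), a³ = Z·M/(N_A·ρ) = 8 × 176.4 / (6.022 × 10²³ × 15.30) = 1.532 × 10^-22 cm³, so a = 5.350 × 10^-8 cm = 535.0 pm.
Nearest neighbors lie along the body diagonal with √3·a = 8r, so r = 0.2165 × a = 116 pm.

116 pm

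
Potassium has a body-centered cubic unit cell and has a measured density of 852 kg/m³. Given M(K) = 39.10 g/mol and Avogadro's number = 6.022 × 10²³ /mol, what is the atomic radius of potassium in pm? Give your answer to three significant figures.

231 pm

For a BCC cell (Z = 2), a³ = Z·M/(N_A·ρ) = 2 × 39.10 / (6.022 × 10²³ × 0.8520) = 1.524 × 10^-22 cm³, so a = 5.342 × 10^-8 cm = 534.2 pm.
Atoms touch along the body diagonal, so √3·a = 4r, so r = 0.4330 × a = 231 pm.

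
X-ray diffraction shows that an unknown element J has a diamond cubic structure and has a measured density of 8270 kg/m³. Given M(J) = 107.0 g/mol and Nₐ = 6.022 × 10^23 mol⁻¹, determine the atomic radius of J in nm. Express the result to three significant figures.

For a diamond cubic cell (Z = 8), a³ = Z·M/(N_A·ρ) = 8 × 107.0 / (6.022 × 10²³ × 8.270) = 1.719 × 10^-22 cm³, so a = 5.560 × 10^-8 cm = 0.5560 nm.
Nearest neighbors lie along the body diagonal with √3·a = 8r, so r = 0.2165 × a = 0.120 nm.

0.120 nm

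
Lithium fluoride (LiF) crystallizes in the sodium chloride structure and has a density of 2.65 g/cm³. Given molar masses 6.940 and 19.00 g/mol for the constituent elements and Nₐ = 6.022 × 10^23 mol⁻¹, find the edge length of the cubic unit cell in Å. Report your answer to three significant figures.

4.02 Å

M(LiF) = 25.94 g/mol; Z = 4 formula units per cell.
a³ = Z·M/(N_A·ρ) = 4 × 25.94 / (6.022 × 10²³ × 2.65) = 6.502 × 10^-23 cm³, so a = 4.021 × 10^-8 cm = 4.02 Å.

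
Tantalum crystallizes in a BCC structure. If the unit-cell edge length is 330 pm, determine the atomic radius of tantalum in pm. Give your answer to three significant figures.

143 pm

In a BCC lattice, atoms touch along the body diagonal, so √3·a = 4r.
r = √3·a/4 = 1.7321 × 330 / 4 = 143 pm.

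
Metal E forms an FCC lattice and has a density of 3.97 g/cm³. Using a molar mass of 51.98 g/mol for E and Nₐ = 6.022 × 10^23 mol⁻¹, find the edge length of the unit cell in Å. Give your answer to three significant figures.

4.43 Å

With Z = 4 atoms per FCC cell, a³ = Z·M/(N_A·ρ) = 4 × 51.98 / (6.022 × 10²³ × 3.970 g/cm³) = 8.697 × 10^-23 cm³.
a = (8.697 × 10^-23)^(1/3) = 4.431 × 10^-8 cm = 4.43 Å.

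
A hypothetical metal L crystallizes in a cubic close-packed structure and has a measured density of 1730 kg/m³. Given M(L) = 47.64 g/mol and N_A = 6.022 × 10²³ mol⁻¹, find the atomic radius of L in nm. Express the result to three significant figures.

0.201 nm

For an FCC cell (Z = 4), a³ = Z·M/(N_A·ρ) = 4 × 47.64 / (6.022 × 10²³ × 1.730) = 1.829 × 10^-22 cm³, so a = 5.677 × 10^-8 cm = 0.5677 nm.
Atoms touch along the face diagonal, so √2·a = 4r, so r = 0.3536 × a = 0.201 nm.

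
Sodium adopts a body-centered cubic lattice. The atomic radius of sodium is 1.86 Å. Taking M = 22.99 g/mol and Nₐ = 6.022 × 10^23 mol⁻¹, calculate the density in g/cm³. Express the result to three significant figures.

In a BCC lattice, atoms touch along the body diagonal, so √3·a = 4r, giving a = 4.295 Å = 4.295 × 10^-8 cm.
With Z = 2, ρ = Z·M/(N_A·a³) = 2 × 22.99 / (6.022 × 10²³ × 7.926 × 10^-23) = 0.9634 g/cm³.

0.963 g/cm³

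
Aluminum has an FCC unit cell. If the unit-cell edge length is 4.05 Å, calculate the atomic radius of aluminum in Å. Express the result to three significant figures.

1.43 Å

In an FCC lattice, atoms touch along the face diagonal, so √2·a = 4r.
r = √2·a/4 = 1.4142 × 4.05 / 4 = 1.43 Å.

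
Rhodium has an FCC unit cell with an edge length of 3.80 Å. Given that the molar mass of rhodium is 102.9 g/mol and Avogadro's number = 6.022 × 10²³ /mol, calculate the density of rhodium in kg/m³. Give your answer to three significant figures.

An FCC unit cell contains Z = 4 atoms.
Cell volume: a³ = (3.80 Å)³ = (3.800 × 10^-8 cm)³ = 5.487 × 10^-23 cm³.
ρ = Z·M/(N_A·a³) = 4 × 102.9 / (6.022 × 10²³ × 5.487 × 10^-23) = 12.46 g/cm³ = 12500 kg/m³.

12500 kg/m³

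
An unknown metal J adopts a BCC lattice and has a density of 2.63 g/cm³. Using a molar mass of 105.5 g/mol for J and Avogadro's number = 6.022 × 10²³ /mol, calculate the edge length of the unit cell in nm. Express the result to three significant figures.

With Z = 2 atoms per BCC cell, a³ = Z·M/(N_A·ρ) = 2 × 105.5 / (6.022 × 10²³ × 2.630 g/cm³) = 1.332 × 10^-22 cm³.
a = (1.332 × 10^-22)^(1/3) = 5.107 × 10^-8 cm = 0.511 nm.

0.511 nm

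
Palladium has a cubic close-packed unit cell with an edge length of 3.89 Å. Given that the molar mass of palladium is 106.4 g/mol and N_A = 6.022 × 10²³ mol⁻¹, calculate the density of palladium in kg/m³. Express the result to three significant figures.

An FCC unit cell contains Z = 4 atoms.
Cell volume: a³ = (3.89 Å)³ = (3.890 × 10^-8 cm)³ = 5.886 × 10^-23 cm³.
ρ = Z·M/(N_A·a³) = 4 × 106.4 / (6.022 × 10²³ × 5.886 × 10^-23) = 12.01 g/cm³ = 12000 kg/m³.

12000 kg/m³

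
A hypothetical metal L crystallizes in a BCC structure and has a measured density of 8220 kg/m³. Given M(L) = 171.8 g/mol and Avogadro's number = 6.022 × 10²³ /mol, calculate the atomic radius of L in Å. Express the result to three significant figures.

For a BCC cell (Z = 2), a³ = Z·M/(N_A·ρ) = 2 × 171.8 / (6.022 × 10²³ × 8.220) = 6.941 × 10^-23 cm³, so a = 4.110 × 10^-8 cm = 4.110 Å.
Atoms touch along the body diagonal, so √3·a = 4r, so r = 0.4330 × a = 1.78 Å.

1.78 Å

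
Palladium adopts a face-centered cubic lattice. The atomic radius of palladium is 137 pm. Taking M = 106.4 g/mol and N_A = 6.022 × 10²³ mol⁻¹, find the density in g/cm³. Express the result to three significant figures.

12.1 g/cm³

In an FCC lattice, atoms touch along the face diagonal, so √2·a = 4r, giving a = 387.5 pm = 3.875 × 10^-8 cm.
With Z = 4, ρ = Z·M/(N_A·a³) = 4 × 106.4 / (6.022 × 10²³ × 5.818 × 10^-23) = 12.15 g/cm³.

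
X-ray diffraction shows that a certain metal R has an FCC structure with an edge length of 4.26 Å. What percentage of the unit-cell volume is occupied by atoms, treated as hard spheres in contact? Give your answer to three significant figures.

In an FCC lattice atoms touch along the face diagonal, so √2·a = 4r, so r = 0.3536a = 1.506 Å.
Packing fraction = Z·(4/3)πr³ / a³ = 4 × (4/3)π × (1.506)³ / (4.26)³ = 0.7405 = 74.0%.

74.0%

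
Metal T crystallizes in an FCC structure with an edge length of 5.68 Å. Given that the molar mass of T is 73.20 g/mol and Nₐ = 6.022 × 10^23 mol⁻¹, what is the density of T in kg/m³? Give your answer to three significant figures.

An FCC unit cell contains Z = 4 atoms.
Cell volume: a³ = (5.68 Å)³ = (5.680 × 10^-8 cm)³ = 1.833 × 10^-22 cm³.
ρ = Z·M/(N_A·a³) = 4 × 73.20 / (6.022 × 10²³ × 1.833 × 10^-22) = 2.653 g/cm³ = 2650 kg/m³.

2650 kg/m³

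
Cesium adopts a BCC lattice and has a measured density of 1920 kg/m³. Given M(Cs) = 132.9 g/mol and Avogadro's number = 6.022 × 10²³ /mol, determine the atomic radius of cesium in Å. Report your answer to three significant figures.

2.65 Å

For a BCC cell (Z = 2), a³ = Z·M/(N_A·ρ) = 2 × 132.9 / (6.022 × 10²³ × 1.920) = 2.299 × 10^-22 cm³, so a = 6.126 × 10^-8 cm = 6.126 Å.
Atoms touch along the body diagonal, so √3·a = 4r, so r = 0.4330 × a = 2.65 Å.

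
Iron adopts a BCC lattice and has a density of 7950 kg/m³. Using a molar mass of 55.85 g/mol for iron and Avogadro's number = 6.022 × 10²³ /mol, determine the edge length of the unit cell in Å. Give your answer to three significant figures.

2.86 Å

With Z = 2 atoms per BCC cell, a³ = Z·M/(N_A·ρ) = 2 × 55.85 / (6.022 × 10²³ × 7.950 g/cm³) = 2.333 × 10^-23 cm³.
a = (2.333 × 10^-23)^(1/3) = 2.857 × 10^-8 cm = 2.86 Å.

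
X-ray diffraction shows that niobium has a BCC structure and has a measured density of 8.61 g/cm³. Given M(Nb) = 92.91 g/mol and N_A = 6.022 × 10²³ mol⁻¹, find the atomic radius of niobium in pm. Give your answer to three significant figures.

143 pm

For a BCC cell (Z = 2), a³ = Z·M/(N_A·ρ) = 2 × 92.91 / (6.022 × 10²³ × 8.610) = 3.584 × 10^-23 cm³, so a = 3.297 × 10^-8 cm = 329.7 pm.
Atoms touch along the body diagonal, so √3·a = 4r, so r = 0.4330 × a = 143 pm.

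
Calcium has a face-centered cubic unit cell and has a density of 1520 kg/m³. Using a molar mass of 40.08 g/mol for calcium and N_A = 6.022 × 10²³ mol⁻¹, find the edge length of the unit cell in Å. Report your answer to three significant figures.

With Z = 4 atoms per FCC cell, a³ = Z·M/(N_A·ρ) = 4 × 40.08 / (6.022 × 10²³ × 1.520 g/cm³) = 1.751 × 10^-22 cm³.
a = (1.751 × 10^-22)^(1/3) = 5.595 × 10^-8 cm = 5.60 Å.

5.60 Å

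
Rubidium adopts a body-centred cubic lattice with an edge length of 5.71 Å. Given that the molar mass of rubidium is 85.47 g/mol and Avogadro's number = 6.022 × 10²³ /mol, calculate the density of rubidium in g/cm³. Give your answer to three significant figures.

1.52 g/cm³

A BCC unit cell contains Z = 2 atoms.
Cell volume: a³ = (5.71 Å)³ = (5.710 × 10^-8 cm)³ = 1.862 × 10^-22 cm³.
ρ = Z·M/(N_A·a³) = 2 × 85.47 / (6.022 × 10²³ × 1.862 × 10^-22) = 1.525 g/cm³.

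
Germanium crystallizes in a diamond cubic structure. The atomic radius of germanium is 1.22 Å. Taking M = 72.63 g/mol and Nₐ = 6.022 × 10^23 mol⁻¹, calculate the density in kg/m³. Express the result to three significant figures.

5390 kg/m³

In a diamond cubic lattice, nearest neighbors lie along the body diagonal with √3·a = 8r, giving a = 5.635 Å = 5.635 × 10^-8 cm.
With Z = 8, ρ = Z·M/(N_A·a³) = 8 × 72.63 / (6.022 × 10²³ × 1.789 × 10^-22) = 5.393 g/cm³ = 5390 kg/m³.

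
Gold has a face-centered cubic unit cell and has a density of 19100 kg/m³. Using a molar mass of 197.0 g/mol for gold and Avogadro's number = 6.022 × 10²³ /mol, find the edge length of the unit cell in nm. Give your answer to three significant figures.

0.409 nm

With Z = 4 atoms per FCC cell, a³ = Z·M/(N_A·ρ) = 4 × 197.0 / (6.022 × 10²³ × 19.10 g/cm³) = 6.851 × 10^-23 cm³.
a = (6.851 × 10^-23)^(1/3) = 4.092 × 10^-8 cm = 0.409 nm.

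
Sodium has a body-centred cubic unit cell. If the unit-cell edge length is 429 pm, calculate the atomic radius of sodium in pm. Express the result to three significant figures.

In a BCC lattice, atoms touch along the body diagonal, so √3·a = 4r.
r = √3·a/4 = 1.7321 × 429 / 4 = 186 pm.

186 pm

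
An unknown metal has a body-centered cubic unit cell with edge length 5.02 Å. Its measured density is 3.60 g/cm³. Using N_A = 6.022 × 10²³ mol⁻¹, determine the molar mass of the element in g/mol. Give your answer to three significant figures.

137 g/mol

A BCC cell has Z = 2 atoms; a = 5.020 × 10^-8 cm.
M = ρ·N_A·a³/Z = 3.60 × 6.022 × 10²³ × 1.265 × 10^-22 / 2 = 137 g/mol.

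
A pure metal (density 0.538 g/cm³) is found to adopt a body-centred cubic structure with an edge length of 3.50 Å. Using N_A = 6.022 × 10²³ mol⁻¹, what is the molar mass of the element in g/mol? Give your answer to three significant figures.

A BCC cell has Z = 2 atoms; a = 3.500 × 10^-8 cm.
M = ρ·N_A·a³/Z = 0.538 × 6.022 × 10²³ × 4.288 × 10^-23 / 2 = 6.95 g/mol.

6.95 g/mol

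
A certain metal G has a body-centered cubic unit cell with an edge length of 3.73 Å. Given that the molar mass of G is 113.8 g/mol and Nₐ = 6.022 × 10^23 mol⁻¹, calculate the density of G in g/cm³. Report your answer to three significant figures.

A BCC unit cell contains Z = 2 atoms.
Cell volume: a³ = (3.73 Å)³ = (3.730 × 10^-8 cm)³ = 5.190 × 10^-23 cm³.
ρ = Z·M/(N_A·a³) = 2 × 113.8 / (6.022 × 10²³ × 5.190 × 10^-23) = 7.283 g/cm³.

7.28 g/cm³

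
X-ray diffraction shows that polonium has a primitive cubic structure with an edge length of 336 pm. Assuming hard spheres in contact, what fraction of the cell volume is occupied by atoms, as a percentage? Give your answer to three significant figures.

52.4%

In a simple cubic lattice atoms touch along the cell edge, so a = 2r, so r = 0.5000a = 168.0 pm.
Packing fraction = Z·(4/3)πr³ / a³ = 1 × (4/3)π × (168.0)³ / (336)³ = 0.5236 = 52.4%.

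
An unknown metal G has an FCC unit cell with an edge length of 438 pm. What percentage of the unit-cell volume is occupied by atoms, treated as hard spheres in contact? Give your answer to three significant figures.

In an FCC lattice atoms touch along the face diagonal, so √2·a = 4r, so r = 0.3536a = 154.9 pm.
Packing fraction = Z·(4/3)πr³ / a³ = 4 × (4/3)π × (154.9)³ / (438)³ = 0.7405 = 74.0%.

74.0%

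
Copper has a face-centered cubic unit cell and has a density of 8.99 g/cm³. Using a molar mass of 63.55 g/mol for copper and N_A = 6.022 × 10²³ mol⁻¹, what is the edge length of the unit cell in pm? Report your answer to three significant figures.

361 pm

With Z = 4 atoms per FCC cell, a³ = Z·M/(N_A·ρ) = 4 × 63.55 / (6.022 × 10²³ × 8.990 g/cm³) = 4.695 × 10^-23 cm³.
a = (4.695 × 10^-23)^(1/3) = 3.608 × 10^-8 cm = 361 pm.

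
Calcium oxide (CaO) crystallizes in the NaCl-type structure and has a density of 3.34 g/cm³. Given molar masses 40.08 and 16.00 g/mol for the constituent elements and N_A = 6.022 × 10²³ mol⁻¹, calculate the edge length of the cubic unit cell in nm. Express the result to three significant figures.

0.481 nm

M(CaO) = 56.08 g/mol; Z = 4 formula units per cell.
a³ = Z·M/(N_A·ρ) = 4 × 56.08 / (6.022 × 10²³ × 3.34) = 1.115 × 10^-22 cm³, so a = 4.813 × 10^-8 cm = 0.481 nm.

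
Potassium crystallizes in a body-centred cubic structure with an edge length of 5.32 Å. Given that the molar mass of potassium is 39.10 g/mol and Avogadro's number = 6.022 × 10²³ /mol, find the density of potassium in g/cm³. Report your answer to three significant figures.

A BCC unit cell contains Z = 2 atoms.
Cell volume: a³ = (5.32 Å)³ = (5.320 × 10^-8 cm)³ = 1.506 × 10^-22 cm³.
ρ = Z·M/(N_A·a³) = 2 × 39.10 / (6.022 × 10²³ × 1.506 × 10^-22) = 0.8624 g/cm³.

0.862 g/cm³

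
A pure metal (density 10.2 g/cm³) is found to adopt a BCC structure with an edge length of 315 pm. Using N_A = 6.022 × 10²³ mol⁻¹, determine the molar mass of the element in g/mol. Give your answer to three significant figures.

96.0 g/mol

A BCC cell has Z = 2 atoms; a = 3.150 × 10^-8 cm.
M = ρ·N_A·a³/Z = 10.2 × 6.022 × 10²³ × 3.126 × 10^-23 / 2 = 96.0 g/mol.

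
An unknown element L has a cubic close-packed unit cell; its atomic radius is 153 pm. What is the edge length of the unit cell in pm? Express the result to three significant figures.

433 pm

In an FCC lattice, atoms touch along the face diagonal, so √2·a = 4r.
a = 4r/√2 = 4 × 153 / 1.4142 = 433 pm.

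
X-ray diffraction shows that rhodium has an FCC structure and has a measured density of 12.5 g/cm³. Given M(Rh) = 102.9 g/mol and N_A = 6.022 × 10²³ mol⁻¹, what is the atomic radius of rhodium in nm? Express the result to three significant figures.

For an FCC cell (Z = 4), a³ = Z·M/(N_A·ρ) = 4 × 102.9 / (6.022 × 10²³ × 12.50) = 5.468 × 10^-23 cm³, so a = 3.796 × 10^-8 cm = 0.3796 nm.
Atoms touch along the face diagonal, so √2·a = 4r, so r = 0.3536 × a = 0.134 nm.

0.134 nm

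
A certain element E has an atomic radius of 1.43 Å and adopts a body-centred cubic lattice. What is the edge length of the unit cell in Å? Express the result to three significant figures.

In a BCC lattice, atoms touch along the body diagonal, so √3·a = 4r.
a = 4r/√3 = 4 × 1.43 / 1.7321 = 3.30 Å.

3.30 Å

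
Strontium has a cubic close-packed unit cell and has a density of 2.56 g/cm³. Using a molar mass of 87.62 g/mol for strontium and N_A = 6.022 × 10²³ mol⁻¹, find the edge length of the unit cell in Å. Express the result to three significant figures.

With Z = 4 atoms per FCC cell, a³ = Z·M/(N_A·ρ) = 4 × 87.62 / (6.022 × 10²³ × 2.560 g/cm³) = 2.273 × 10^-22 cm³.
a = (2.273 × 10^-22)^(1/3) = 6.103 × 10^-8 cm = 6.10 Å.

6.10 Å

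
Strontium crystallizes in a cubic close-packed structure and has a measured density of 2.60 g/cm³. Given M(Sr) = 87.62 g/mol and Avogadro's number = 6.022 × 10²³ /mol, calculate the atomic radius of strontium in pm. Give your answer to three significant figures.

215 pm

For an FCC cell (Z = 4), a³ = Z·M/(N_A·ρ) = 4 × 87.62 / (6.022 × 10²³ × 2.600) = 2.238 × 10^-22 cm³, so a = 6.072 × 10^-8 cm = 607.2 pm.
Atoms touch along the face diagonal, so √2·a = 4r, so r = 0.3536 × a = 215 pm.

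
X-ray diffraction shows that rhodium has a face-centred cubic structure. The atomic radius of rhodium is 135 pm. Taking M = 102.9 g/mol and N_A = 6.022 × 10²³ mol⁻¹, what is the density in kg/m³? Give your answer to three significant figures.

12300 kg/m³

In an FCC lattice, atoms touch along the face diagonal, so √2·a = 4r, giving a = 381.8 pm = 3.818 × 10^-8 cm.
With Z = 4, ρ = Z·M/(N_A·a³) = 4 × 102.9 / (6.022 × 10²³ × 5.567 × 10^-23) = 12.28 g/cm³ = 12300 kg/m³.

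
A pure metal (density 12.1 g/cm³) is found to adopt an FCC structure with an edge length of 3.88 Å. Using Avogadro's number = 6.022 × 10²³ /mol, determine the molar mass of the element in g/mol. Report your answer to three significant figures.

An FCC cell has Z = 4 atoms; a = 3.880 × 10^-8 cm.
M = ρ·N_A·a³/Z = 12.1 × 6.022 × 10²³ × 5.841 × 10^-23 / 4 = 106 g/mol.

106 g/mol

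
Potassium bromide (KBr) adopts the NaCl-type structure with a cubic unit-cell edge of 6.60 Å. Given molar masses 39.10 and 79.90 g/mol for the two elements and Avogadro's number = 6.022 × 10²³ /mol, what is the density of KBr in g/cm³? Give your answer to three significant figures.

The NaCl-type structure contains Z = 4 formula units per cell; M(KBr) = 39.10 + 79.90 = 119.0 g/mol.
a³ = (6.600 × 10^-8 cm)³ = 2.875 × 10^-22 cm³.
ρ = 4 × 119.0 / (6.022 × 10²³ × 2.875 × 10^-22) = 2.749 g/cm³.

2.75 g/cm³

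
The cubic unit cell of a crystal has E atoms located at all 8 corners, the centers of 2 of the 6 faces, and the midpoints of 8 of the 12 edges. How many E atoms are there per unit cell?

4

Corner atoms are shared by 8 cells (1/8 each), face atoms by 2 (1/2 each), edge atoms by 4 (1/4 each).
Net atoms = 8 × 1/8 + 2 × 1/2 + 8 × 1/4 = 1 + 1 + 2 = 4.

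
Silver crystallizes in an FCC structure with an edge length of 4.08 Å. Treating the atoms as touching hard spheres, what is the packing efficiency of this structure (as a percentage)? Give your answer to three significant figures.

74.0%

In an FCC lattice atoms touch along the face diagonal, so √2·a = 4r, so r = 0.3536a = 1.442 Å.
Packing fraction = Z·(4/3)πr³ / a³ = 4 × (4/3)π × (1.442)³ / (4.08)³ = 0.7405 = 74.0%.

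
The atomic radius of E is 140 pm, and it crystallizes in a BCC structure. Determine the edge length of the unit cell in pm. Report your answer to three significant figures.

323 pm

In a BCC lattice, atoms touch along the body diagonal, so √3·a = 4r.
a = 4r/√3 = 4 × 140 / 1.7321 = 323 pm.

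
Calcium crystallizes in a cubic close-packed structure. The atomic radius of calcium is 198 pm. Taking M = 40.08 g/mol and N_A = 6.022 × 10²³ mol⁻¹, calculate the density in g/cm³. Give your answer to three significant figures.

1.52 g/cm³

In an FCC lattice, atoms touch along the face diagonal, so √2·a = 4r, giving a = 560.0 pm = 5.600 × 10^-8 cm.
With Z = 4, ρ = Z·M/(N_A·a³) = 4 × 40.08 / (6.022 × 10²³ × 1.756 × 10^-22) = 1.516 g/cm³.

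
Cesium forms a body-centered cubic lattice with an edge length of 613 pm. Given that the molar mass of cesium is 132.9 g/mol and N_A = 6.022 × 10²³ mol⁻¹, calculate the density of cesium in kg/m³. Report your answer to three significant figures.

A BCC unit cell contains Z = 2 atoms.
Cell volume: a³ = (613 pm)³ = (6.130 × 10^-8 cm)³ = 2.303 × 10^-22 cm³.
ρ = Z·M/(N_A·a³) = 2 × 132.9 / (6.022 × 10²³ × 2.303 × 10^-22) = 1.916 g/cm³ = 1920 kg/m³.

1920 kg/m³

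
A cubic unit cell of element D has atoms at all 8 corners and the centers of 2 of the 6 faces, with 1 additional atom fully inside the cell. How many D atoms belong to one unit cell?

Corner atoms are shared by 8 cells (1/8 each), face atoms by 2 (1/2 each), interior atoms are unshared.
Net atoms = 8 × 1/8 + 2 × 1/2 + 1 = 1 + 1 + 1 = 3.

3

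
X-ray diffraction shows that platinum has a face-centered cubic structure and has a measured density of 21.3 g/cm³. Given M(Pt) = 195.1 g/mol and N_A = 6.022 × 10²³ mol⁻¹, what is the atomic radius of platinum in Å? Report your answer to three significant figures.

1.39 Å

For an FCC cell (Z = 4), a³ = Z·M/(N_A·ρ) = 4 × 195.1 / (6.022 × 10²³ × 21.30) = 6.084 × 10^-23 cm³, so a = 3.933 × 10^-8 cm = 3.933 Å.
Atoms touch along the face diagonal, so √2·a = 4r, so r = 0.3536 × a = 1.39 Å.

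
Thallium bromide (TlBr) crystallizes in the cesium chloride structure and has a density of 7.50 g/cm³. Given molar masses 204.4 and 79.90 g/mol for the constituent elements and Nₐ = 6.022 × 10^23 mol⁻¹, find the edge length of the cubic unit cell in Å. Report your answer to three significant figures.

3.98 Å

M(TlBr) = 284.3 g/mol; Z = 1 formula unit per cell.
a³ = Z·M/(N_A·ρ) = 1 × 284.3 / (6.022 × 10²³ × 7.50) = 6.295 × 10^-23 cm³, so a = 3.978 × 10^-8 cm = 3.98 Å.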